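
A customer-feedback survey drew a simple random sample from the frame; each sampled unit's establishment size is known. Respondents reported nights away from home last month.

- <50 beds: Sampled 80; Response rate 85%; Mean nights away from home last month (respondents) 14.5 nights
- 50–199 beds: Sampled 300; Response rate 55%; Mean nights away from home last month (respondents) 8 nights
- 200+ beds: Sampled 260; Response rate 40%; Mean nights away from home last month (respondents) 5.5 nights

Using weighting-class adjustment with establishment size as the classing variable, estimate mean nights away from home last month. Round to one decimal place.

7.8

Each respondent's weight = sampled/responded in their class; summing within a class gives n_sampled, so:
  <50 beds: 80 × 14.5 = 1160
  50–199 beds: 300 × 8 = 2400
  200+ beds: 260 × 5.5 = 1430
Adjusted estimate = 4990 / 640 = 7.79688 → 7.8.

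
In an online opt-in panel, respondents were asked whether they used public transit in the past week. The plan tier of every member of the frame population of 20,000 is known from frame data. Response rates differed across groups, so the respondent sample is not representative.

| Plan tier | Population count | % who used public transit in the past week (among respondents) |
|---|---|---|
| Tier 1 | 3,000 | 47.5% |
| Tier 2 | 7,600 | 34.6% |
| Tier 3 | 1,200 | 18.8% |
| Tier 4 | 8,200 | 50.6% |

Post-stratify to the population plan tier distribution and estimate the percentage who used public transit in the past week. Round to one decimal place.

Post-stratification weights by population share, not respondent share:
  Tier 1: (3,000/20,000) × 47.5 = 7.125
  Tier 2: (7,600/20,000) × 34.6 = 13.148
  Tier 3: (1,200/20,000) × 18.8 = 1.128
  Tier 4: (8,200/20,000) × 50.6 = 20.746
Post-stratified estimate = 42.147 → 42.1%.

42.1%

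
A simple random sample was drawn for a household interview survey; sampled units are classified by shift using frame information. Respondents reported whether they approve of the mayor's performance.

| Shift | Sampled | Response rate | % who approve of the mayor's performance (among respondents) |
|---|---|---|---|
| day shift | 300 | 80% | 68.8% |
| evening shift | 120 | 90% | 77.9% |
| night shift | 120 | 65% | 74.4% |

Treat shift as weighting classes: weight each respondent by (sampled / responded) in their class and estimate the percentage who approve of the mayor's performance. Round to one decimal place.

Inverse-response-rate weighting restores each class to its sampled count, so class totals weight by n_sampled:
  day shift: 300 × 68.8 = 20,640
  evening shift: 120 × 77.9 = 9348
  night shift: 120 × 74.4 = 8928
Adjusted estimate = 38,916 / 540 = 72.0667 → 72.1%.

72.1%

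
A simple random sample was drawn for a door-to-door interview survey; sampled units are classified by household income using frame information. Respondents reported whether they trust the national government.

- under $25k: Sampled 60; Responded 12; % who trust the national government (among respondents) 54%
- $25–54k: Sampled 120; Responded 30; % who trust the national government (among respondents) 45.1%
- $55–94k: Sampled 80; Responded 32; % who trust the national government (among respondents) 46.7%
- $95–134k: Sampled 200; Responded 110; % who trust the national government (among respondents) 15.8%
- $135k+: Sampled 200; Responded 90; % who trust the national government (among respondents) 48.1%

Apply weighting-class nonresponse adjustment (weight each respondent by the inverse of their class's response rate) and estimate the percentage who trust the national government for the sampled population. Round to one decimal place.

Class response rates: under $25k 12/60 = 20%, $25–54k 30/120 = 25%, $55–94k 32/80 = 40%, $95–134k 110/200 = 55%, $135k+ 90/200 = 45%.
Each respondent's weight = sampled/responded in their class; summing within a class gives n_sampled, so:
  under $25k: 60 × 54 = 3240
  $25–54k: 120 × 45.1 = 5412
  $55–94k: 80 × 46.7 = 3736
  $95–134k: 200 × 15.8 = 3160
  $135k+: 200 × 48.1 = 9620
Adjusted estimate = 25,168 / 660 = 38.1333 → 38.1%.

38.1%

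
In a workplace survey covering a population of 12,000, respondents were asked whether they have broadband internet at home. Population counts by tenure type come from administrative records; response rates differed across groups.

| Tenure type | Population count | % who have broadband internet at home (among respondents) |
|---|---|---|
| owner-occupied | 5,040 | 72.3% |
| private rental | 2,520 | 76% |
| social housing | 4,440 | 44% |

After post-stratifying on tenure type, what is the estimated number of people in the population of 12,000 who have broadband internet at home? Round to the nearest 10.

7,510

Apply each group's respondent rate to its population count:
  owner-occupied: 5,040 × 72.3% = 3643.92
  private rental: 2,520 × 76% = 1915.2
  social housing: 4,440 × 44% = 1953.6
Estimated total = 7512.72 → 7,510.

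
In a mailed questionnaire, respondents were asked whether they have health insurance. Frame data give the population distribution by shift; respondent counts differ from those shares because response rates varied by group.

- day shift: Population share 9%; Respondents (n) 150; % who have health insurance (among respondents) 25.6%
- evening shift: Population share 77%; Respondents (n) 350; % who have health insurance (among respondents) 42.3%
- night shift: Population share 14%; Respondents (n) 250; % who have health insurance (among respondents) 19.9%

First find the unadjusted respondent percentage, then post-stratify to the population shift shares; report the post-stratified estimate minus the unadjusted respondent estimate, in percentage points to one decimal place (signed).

Without adjustment, the pooled respondent share is:
  (150/750)×25.6 + (350/750)×42.3 + (250/750)×19.9 = 31.4933%
Reweighting by population shift shares:
  0.09×25.6 + 0.77×42.3 + 0.14×19.9 = 37.661%
Difference = 37.661 − 31.4933 = 6.1677 pp.

+6.2 percentage points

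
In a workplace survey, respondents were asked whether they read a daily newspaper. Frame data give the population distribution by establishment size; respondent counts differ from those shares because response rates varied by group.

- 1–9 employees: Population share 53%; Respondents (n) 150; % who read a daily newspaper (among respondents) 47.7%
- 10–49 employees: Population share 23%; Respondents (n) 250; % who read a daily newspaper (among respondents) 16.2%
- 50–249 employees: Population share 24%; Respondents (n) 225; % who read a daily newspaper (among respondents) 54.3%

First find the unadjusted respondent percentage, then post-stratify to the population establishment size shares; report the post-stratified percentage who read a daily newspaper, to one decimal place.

42.0%

Unadjusted (pooled respondent) estimate weights by respondent counts:
  (150/625)×47.7 + (250/625)×16.2 + (225/625)×54.3 = 37.476%
Post-stratified estimate weights by population shares:
  0.53×47.7 + 0.23×16.2 + 0.24×54.3 = 42.039%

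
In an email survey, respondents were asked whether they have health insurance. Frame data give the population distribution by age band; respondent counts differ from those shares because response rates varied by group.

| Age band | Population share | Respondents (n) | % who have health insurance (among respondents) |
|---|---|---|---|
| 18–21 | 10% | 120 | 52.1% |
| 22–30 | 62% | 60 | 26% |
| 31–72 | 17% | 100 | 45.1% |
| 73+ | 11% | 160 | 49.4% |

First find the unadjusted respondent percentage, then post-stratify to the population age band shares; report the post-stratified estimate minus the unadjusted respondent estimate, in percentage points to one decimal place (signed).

Unadjusted (pooled respondent) estimate weights by respondent counts:
  (120/440)×52.1 + (60/440)×26 + (100/440)×45.1 + (160/440)×49.4 = 45.9682%
Post-stratifying to population shares instead:
  0.1×52.1 + 0.62×26 + 0.17×45.1 + 0.11×49.4 = 34.431%
Difference = 34.431 − 45.9682 = -11.5372 pp.

-11.5 percentage points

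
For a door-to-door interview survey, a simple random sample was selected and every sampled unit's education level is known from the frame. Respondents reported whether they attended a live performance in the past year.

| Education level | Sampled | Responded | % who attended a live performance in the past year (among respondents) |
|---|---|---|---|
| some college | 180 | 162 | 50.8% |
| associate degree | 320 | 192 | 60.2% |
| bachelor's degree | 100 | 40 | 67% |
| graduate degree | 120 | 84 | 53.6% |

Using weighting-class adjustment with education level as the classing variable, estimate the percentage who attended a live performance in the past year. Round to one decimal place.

Class response rates: some college 162/180 = 90%, associate degree 192/320 = 60%, bachelor's degree 40/100 = 40%, graduate degree 84/120 = 70%.
Inverse-response-rate weighting restores each class to its sampled count, so class totals weight by n_sampled:
  some college: 180 × 50.8 = 9144
  associate degree: 320 × 60.2 = 19,264
  bachelor's degree: 100 × 67 = 6700
  graduate degree: 120 × 53.6 = 6432
Adjusted estimate = 41,540 / 720 = 57.6944 → 57.7%.

57.7%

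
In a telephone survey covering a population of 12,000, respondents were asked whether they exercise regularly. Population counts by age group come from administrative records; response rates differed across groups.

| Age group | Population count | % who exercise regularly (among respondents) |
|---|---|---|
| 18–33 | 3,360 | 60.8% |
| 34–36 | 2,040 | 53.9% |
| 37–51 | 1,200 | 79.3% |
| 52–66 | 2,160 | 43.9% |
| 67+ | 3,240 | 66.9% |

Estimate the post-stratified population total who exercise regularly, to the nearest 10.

7,210

Each cell contributes its population count × the respondent rate:
  18–33: 3,360 × 60.8% = 2042.88
  34–36: 2,040 × 53.9% = 1099.56
  37–51: 1,200 × 79.3% = 951.6
  52–66: 2,160 × 43.9% = 948.24
  67+: 3,240 × 66.9% = 2167.56
Estimated total = 7209.84 → 7,210.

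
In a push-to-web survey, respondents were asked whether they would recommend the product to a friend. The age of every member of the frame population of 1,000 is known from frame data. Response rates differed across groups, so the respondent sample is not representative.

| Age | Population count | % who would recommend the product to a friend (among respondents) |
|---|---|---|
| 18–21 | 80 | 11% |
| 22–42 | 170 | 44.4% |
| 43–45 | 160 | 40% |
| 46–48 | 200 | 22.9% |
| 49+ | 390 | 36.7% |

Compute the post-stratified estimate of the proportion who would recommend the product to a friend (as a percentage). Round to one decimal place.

33.7%

Post-stratification weights by population share, not respondent share:
  18–21: (80/1,000) × 11 = 0.88
  22–42: (170/1,000) × 44.4 = 7.548
  43–45: (160/1,000) × 40 = 6.4
  46–48: (200/1,000) × 22.9 = 4.58
  49+: (390/1,000) × 36.7 = 14.313
Post-stratified estimate = 33.721 → 33.7%.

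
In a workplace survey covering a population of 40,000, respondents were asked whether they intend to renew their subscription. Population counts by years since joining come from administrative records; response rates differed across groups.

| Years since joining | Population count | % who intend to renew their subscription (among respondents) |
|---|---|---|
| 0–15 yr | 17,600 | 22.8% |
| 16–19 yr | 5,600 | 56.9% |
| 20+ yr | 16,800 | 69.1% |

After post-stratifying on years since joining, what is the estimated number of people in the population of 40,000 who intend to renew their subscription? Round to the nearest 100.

Apply each group's respondent rate to its population count:
  0–15 yr: 17,600 × 22.8% = 4012.8
  16–19 yr: 5,600 × 56.9% = 3186.4
  20+ yr: 16,800 × 69.1% = 11608.8
Estimated total = 18,808 → 18,800.

18,800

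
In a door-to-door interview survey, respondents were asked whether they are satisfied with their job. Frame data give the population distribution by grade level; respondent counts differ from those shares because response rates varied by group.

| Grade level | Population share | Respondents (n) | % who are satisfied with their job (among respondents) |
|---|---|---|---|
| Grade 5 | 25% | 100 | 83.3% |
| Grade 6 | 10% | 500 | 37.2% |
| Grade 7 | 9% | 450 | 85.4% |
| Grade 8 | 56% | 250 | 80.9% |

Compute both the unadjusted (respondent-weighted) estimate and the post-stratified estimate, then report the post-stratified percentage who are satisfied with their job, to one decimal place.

Naive respondent-only estimate (weights = respondent counts):
  (100/1300)×83.3 + (500/1300)×37.2 + (450/1300)×85.4 + (250/1300)×80.9 = 65.8346%
Reweighting by population grade level shares:
  0.25×83.3 + 0.1×37.2 + 0.09×85.4 + 0.56×80.9 = 77.535%

77.5%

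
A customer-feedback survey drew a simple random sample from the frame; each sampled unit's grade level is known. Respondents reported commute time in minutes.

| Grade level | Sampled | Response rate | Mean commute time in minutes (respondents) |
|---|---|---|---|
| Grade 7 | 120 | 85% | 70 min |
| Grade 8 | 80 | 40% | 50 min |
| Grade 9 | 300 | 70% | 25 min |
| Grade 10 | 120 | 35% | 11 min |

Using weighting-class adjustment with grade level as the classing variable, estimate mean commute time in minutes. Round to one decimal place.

Each respondent's weight = sampled/responded in their class; summing within a class gives n_sampled, so:
  Grade 7: 120 × 70 = 8400
  Grade 8: 80 × 50 = 4000
  Grade 9: 300 × 25 = 7500
  Grade 10: 120 × 11 = 1320
Adjusted estimate = 21,220 / 620 = 34.2258 → 34.2.

34.2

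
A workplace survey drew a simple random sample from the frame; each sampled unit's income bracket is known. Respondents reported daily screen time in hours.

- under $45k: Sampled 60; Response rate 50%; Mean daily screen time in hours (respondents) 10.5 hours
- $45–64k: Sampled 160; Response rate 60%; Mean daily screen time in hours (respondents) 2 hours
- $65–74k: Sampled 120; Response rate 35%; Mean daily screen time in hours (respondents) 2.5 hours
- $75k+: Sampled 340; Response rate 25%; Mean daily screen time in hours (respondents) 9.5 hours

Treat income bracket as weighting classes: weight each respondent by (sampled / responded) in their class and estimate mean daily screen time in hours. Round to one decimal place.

Each respondent's weight = sampled/responded in their class; summing within a class gives n_sampled, so:
  under $45k: 60 × 10.5 = 630
  $45–64k: 160 × 2 = 320
  $65–74k: 120 × 2.5 = 300
  $75k+: 340 × 9.5 = 3230
Adjusted estimate = 4480 / 680 = 6.58824 → 6.6.

6.6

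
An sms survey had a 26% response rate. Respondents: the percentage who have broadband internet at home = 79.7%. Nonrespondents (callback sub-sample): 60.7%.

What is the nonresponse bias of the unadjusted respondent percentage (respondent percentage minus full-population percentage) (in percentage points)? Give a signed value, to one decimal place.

Nonresponse fraction = 1 − 0.26 = 0.74.
Bias = (nonresponse fraction) × (respondent percentage − nonrespondent percentage)
     = 0.74 × (79.7 − 60.7) = 0.74 × 19 = 14.06.

+14.1 percentage points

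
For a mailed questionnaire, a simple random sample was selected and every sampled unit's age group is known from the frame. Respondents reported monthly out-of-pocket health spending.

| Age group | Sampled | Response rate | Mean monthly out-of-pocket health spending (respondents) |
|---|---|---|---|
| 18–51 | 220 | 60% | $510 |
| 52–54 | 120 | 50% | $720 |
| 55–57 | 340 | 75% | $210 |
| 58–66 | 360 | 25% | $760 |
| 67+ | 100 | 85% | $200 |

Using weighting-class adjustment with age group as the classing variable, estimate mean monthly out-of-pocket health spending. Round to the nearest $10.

$490

Weighting each respondent by the inverse class response rate inflates each class back to its sampled size, so the class weight is n_sampled:
  18–51: 220 × 510 = 112,200
  52–54: 120 × 720 = 86,400
  55–57: 340 × 210 = 71,400
  58–66: 360 × 760 = 273,600
  67+: 100 × 200 = 20,000
Adjusted estimate = 563,600 / 1,140 = 494.386 → $490.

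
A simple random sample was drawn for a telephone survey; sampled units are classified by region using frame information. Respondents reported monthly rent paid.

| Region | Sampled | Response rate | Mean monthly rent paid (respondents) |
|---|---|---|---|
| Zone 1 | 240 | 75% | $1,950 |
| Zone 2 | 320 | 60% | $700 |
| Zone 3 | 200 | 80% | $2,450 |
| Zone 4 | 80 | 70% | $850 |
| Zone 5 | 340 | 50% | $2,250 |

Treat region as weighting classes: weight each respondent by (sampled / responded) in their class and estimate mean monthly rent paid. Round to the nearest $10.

Inverse-response-rate weighting restores each class to its sampled count, so class totals weight by n_sampled:
  Zone 1: 240 × 1950 = 468,000
  Zone 2: 320 × 700 = 224,000
  Zone 3: 200 × 2450 = 490,000
  Zone 4: 80 × 850 = 68,000
  Zone 5: 340 × 2250 = 765,000
Adjusted estimate = 2,015,000 / 1,180 = 1707.63 → $1,710.

$1,710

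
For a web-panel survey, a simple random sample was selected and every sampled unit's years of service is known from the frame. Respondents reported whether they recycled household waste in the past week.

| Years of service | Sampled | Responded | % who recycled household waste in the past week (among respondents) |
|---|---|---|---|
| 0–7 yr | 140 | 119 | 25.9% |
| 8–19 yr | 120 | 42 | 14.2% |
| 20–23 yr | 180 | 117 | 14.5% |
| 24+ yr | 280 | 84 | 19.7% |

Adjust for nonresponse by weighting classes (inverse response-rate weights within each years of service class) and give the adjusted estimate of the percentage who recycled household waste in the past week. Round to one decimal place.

Class response rates: 0–7 yr 119/140 = 85%, 8–19 yr 42/120 = 35%, 20–23 yr 117/180 = 65%, 24+ yr 84/280 = 30%.
With weight = n_sampled/n_responded per class, the weighted class total is n_sampled:
  0–7 yr: 140 × 25.9 = 3626
  8–19 yr: 120 × 14.2 = 1704
  20–23 yr: 180 × 14.5 = 2610
  24+ yr: 280 × 19.7 = 5516
Adjusted estimate = 13,456 / 720 = 18.6889 → 18.7%.

18.7%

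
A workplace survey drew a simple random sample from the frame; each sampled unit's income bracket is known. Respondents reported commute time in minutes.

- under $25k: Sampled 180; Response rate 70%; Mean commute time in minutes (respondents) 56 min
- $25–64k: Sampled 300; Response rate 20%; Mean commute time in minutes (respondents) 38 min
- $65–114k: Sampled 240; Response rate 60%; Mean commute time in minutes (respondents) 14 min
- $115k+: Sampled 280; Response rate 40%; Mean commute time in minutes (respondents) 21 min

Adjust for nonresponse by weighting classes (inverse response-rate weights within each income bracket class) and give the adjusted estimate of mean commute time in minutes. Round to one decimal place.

Inverse-response-rate weighting restores each class to its sampled count, so class totals weight by n_sampled:
  under $25k: 180 × 56 = 10,080
  $25–64k: 300 × 38 = 11,400
  $65–114k: 240 × 14 = 3360
  $115k+: 280 × 21 = 5880
Adjusted estimate = 30,720 / 1,000 = 30.72 → 30.7.

30.7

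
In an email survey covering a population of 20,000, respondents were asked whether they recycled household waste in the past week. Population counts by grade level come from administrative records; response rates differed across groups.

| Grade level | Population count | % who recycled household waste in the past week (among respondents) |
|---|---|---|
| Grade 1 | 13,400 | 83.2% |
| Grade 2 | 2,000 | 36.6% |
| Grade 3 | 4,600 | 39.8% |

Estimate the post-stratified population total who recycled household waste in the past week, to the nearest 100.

Apply each group's respondent rate to its population count:
  Grade 1: 13,400 × 83.2% = 11148.8
  Grade 2: 2,000 × 36.6% = 732
  Grade 3: 4,600 × 39.8% = 1830.8
Estimated total = 13711.6 → 13,700.

13,700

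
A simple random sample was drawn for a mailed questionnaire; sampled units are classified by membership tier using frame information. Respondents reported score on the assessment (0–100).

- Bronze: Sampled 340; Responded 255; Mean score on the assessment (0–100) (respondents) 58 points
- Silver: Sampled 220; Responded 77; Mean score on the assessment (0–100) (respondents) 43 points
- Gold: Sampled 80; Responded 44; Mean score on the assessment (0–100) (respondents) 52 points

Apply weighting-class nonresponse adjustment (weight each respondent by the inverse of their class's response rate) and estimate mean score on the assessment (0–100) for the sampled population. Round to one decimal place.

Response rates by class: Bronze 255/340 = 75%, Silver 77/220 = 35%, Gold 44/80 = 55%.
Inverse-response-rate weighting restores each class to its sampled count, so class totals weight by n_sampled:
  Bronze: 340 × 58 = 19,720
  Silver: 220 × 43 = 9460
  Gold: 80 × 52 = 4160
Adjusted estimate = 33,340 / 640 = 52.0938 → 52.1.

52.1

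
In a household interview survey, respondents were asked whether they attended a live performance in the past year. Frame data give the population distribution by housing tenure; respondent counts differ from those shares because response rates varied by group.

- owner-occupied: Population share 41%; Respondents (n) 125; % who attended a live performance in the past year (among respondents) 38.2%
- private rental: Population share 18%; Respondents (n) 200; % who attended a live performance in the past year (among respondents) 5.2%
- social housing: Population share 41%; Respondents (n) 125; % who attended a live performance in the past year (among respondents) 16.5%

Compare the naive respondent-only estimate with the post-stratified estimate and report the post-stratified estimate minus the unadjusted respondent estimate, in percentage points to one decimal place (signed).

+5.9 percentage points

Naive respondent-only estimate (weights = respondent counts):
  (125/450)×38.2 + (200/450)×5.2 + (125/450)×16.5 = 17.5056%
Post-stratified estimate weights by population shares:
  0.41×38.2 + 0.18×5.2 + 0.41×16.5 = 23.363%
Difference = 23.363 − 17.5056 = 5.8574 pp.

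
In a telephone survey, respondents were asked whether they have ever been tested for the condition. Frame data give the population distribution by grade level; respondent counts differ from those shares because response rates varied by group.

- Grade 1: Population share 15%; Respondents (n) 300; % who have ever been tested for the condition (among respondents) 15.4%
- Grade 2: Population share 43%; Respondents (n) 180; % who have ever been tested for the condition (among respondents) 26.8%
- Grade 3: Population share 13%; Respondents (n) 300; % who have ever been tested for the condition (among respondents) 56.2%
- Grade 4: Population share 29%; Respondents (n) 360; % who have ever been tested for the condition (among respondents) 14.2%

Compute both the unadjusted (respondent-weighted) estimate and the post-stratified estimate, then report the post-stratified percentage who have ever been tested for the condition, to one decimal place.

Unadjusted (pooled respondent) estimate weights by respondent counts:
  (300/1140)×15.4 + (180/1140)×26.8 + (300/1140)×56.2 + (360/1140)×14.2 = 27.5579%
Reweighting by population grade level shares:
  0.15×15.4 + 0.43×26.8 + 0.13×56.2 + 0.29×14.2 = 25.258%

25.3%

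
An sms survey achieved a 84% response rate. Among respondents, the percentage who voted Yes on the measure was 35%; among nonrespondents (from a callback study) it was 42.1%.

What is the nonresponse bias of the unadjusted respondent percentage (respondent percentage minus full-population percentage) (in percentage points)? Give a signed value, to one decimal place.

Nonresponse fraction = 1 − 0.84 = 0.16.
Bias = (nonresponse fraction) × (respondent percentage − nonrespondent percentage)
     = 0.16 × (35 − 42.1) = 0.16 × -7.1 = -1.136.

-1.1 percentage points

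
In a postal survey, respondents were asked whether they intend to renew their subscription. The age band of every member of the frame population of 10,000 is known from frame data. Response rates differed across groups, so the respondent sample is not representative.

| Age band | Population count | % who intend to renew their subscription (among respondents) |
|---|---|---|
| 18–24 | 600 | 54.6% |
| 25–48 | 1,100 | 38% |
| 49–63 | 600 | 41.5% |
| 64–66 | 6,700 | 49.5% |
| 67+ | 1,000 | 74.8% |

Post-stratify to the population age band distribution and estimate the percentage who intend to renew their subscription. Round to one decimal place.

50.6%

Each cell contributes population-share × respondent value:
  18–24: (600/10,000) × 54.6 = 3.276
  25–48: (1,100/10,000) × 38 = 4.18
  49–63: (600/10,000) × 41.5 = 2.49
  64–66: (6,700/10,000) × 49.5 = 33.165
  67+: (1,000/10,000) × 74.8 = 7.48
Post-stratified estimate = 50.591 → 50.6%.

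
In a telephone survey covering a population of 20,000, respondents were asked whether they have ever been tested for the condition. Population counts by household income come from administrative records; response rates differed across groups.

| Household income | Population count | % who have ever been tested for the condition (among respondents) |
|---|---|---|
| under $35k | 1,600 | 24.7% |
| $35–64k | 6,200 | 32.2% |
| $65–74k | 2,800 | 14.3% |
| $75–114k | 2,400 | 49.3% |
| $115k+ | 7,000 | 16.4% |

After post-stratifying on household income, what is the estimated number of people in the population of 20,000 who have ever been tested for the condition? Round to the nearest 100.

5,100

Each cell contributes its population count × the respondent rate:
  under $35k: 1,600 × 24.7% = 395.2
  $35–64k: 6,200 × 32.2% = 1996.4
  $65–74k: 2,800 × 14.3% = 400.4
  $75–114k: 2,400 × 49.3% = 1183.2
  $115k+: 7,000 × 16.4% = 1148
Estimated total = 5123.2 → 5,100.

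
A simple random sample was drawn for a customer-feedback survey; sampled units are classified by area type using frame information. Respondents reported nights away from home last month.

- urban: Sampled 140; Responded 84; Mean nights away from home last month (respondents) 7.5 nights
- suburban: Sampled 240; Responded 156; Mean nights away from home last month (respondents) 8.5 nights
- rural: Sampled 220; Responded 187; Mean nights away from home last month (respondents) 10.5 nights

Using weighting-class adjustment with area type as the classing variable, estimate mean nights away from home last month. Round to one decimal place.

9.0

Class response rates: urban 84/140 = 60%, suburban 156/240 = 65%, rural 187/220 = 85%.
Weighting each respondent by the inverse class response rate inflates each class back to its sampled size, so the class weight is n_sampled:
  urban: 140 × 7.5 = 1050
  suburban: 240 × 8.5 = 2040
  rural: 220 × 10.5 = 2310
Adjusted estimate = 5400 / 600 = 9 → 9.0.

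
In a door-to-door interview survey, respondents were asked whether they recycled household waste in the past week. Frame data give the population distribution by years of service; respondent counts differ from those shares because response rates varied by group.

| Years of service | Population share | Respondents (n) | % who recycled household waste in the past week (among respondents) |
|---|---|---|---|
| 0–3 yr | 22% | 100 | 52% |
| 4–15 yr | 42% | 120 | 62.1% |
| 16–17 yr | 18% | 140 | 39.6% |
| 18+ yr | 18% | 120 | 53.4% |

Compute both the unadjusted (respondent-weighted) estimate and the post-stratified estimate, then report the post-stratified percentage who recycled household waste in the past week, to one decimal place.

54.3%

Without adjustment, the pooled respondent share is:
  (100/480)×52 + (120/480)×62.1 + (140/480)×39.6 + (120/480)×53.4 = 51.2583%
Post-stratified estimate weights by population shares:
  0.22×52 + 0.42×62.1 + 0.18×39.6 + 0.18×53.4 = 54.262%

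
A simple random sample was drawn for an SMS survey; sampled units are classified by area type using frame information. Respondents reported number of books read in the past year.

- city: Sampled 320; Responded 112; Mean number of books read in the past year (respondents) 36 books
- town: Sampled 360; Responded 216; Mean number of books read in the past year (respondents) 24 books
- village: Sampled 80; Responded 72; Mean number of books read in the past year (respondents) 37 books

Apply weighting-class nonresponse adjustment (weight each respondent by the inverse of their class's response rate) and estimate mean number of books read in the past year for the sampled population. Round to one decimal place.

30.4

Class response rates: city 112/320 = 35%, town 216/360 = 60%, village 72/80 = 90%.
Each respondent's weight = sampled/responded in their class; summing within a class gives n_sampled, so:
  city: 320 × 36 = 11,520
  town: 360 × 24 = 8640
  village: 80 × 37 = 2960
Adjusted estimate = 23,120 / 760 = 30.4211 → 30.4.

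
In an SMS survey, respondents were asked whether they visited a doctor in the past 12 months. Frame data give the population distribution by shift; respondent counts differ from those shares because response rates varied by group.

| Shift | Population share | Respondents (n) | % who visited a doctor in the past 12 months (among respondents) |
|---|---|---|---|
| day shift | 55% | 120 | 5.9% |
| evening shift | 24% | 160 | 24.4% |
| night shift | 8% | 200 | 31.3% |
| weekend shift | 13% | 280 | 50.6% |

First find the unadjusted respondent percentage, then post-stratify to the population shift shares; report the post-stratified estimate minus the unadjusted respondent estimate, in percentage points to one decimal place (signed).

-14.8 percentage points

Naive respondent-only estimate (weights = respondent counts):
  (120/760)×5.9 + (160/760)×24.4 + (200/760)×31.3 + (280/760)×50.6 = 32.9474%
Reweighting by population shift shares:
  0.55×5.9 + 0.24×24.4 + 0.08×31.3 + 0.13×50.6 = 18.183%
Difference = 18.183 − 32.9474 = -14.7644 pp.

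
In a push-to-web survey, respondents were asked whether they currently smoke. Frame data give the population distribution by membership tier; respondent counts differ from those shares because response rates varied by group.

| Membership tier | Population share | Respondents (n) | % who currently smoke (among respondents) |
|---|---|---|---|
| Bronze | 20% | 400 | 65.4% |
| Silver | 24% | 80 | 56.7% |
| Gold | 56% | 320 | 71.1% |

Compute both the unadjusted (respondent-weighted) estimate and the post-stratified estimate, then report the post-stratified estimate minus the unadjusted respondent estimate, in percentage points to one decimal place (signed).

Without adjustment, the pooled respondent share is:
  (400/800)×65.4 + (80/800)×56.7 + (320/800)×71.1 = 66.81%
Post-stratified estimate weights by population shares:
  0.2×65.4 + 0.24×56.7 + 0.56×71.1 = 66.504%
Difference = 66.504 − 66.81 = -0.306 pp.

-0.3 percentage points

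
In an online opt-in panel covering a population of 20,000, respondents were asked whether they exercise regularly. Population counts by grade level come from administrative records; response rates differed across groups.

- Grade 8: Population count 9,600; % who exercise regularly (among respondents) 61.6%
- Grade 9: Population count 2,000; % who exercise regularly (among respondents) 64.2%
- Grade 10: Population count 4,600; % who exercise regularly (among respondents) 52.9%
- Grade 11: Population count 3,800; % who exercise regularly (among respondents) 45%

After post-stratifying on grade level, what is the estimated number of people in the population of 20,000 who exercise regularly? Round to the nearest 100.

11,300

Each cell contributes its population count × the respondent rate:
  Grade 8: 9,600 × 61.6% = 5913.6
  Grade 9: 2,000 × 64.2% = 1284
  Grade 10: 4,600 × 52.9% = 2433.4
  Grade 11: 3,800 × 45% = 1710
Estimated total = 11,341 → 11,300.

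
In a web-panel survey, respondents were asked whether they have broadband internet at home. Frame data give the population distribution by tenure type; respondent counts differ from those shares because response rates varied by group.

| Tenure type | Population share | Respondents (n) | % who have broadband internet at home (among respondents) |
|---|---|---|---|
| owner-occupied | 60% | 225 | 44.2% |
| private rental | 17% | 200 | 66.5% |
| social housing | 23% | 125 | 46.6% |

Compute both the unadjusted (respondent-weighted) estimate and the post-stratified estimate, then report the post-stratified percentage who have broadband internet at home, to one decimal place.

48.5%

Unadjusted (pooled respondent) estimate weights by respondent counts:
  (225/550)×44.2 + (200/550)×66.5 + (125/550)×46.6 = 52.8545%
Post-stratifying to population shares instead:
  0.6×44.2 + 0.17×66.5 + 0.23×46.6 = 48.543%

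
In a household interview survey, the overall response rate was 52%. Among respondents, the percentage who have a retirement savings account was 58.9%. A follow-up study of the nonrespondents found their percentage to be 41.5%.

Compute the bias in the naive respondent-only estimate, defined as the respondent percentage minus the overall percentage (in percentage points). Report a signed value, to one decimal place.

+8.4 percentage points

Nonresponse fraction = 1 − 0.52 = 0.48.
Bias = (nonresponse fraction) × (respondent percentage − nonrespondent percentage)
     = 0.48 × (58.9 − 41.5) = 0.48 × 17.4 = 8.352.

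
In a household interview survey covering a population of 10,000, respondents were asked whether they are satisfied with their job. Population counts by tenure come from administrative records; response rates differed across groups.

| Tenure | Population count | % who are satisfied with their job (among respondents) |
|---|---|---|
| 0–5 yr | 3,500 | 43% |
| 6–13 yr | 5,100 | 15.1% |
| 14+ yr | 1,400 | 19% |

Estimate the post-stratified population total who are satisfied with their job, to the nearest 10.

Apply each group's respondent rate to its population count:
  0–5 yr: 3,500 × 43% = 1505
  6–13 yr: 5,100 × 15.1% = 770.1
  14+ yr: 1,400 × 19% = 266
Estimated total = 2541.1 → 2,540.

2,540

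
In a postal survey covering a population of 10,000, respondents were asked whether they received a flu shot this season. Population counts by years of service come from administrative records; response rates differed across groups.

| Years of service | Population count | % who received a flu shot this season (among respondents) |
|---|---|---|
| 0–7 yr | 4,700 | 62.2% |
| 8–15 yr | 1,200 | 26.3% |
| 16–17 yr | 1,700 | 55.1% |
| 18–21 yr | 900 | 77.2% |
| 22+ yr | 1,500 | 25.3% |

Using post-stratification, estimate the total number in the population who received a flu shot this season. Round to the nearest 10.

Apply each group's respondent rate to its population count:
  0–7 yr: 4,700 × 62.2% = 2923.4
  8–15 yr: 1,200 × 26.3% = 315.6
  16–17 yr: 1,700 × 55.1% = 936.7
  18–21 yr: 900 × 77.2% = 694.8
  22+ yr: 1,500 × 25.3% = 379.5
Estimated total = 5250 → 5,250.

5,250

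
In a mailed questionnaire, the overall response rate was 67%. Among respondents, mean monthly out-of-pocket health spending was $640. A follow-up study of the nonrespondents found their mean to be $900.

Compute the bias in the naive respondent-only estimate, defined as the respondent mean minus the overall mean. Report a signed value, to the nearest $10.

Nonresponse fraction = 1 − 0.67 = 0.33.
Bias = (nonresponse fraction) × (respondent mean − nonrespondent mean)
     = 0.33 × (640 − 900) = 0.33 × -260 = -85.8.

-$90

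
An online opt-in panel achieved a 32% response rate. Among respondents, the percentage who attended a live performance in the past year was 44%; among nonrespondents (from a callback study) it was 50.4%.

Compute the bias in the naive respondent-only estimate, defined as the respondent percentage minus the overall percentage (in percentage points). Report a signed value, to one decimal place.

-4.4 percentage points

Nonresponse fraction = 1 − 0.32 = 0.68.
Bias = (nonresponse fraction) × (respondent percentage − nonrespondent percentage)
     = 0.68 × (44 − 50.4) = 0.68 × -6.4 = -4.352.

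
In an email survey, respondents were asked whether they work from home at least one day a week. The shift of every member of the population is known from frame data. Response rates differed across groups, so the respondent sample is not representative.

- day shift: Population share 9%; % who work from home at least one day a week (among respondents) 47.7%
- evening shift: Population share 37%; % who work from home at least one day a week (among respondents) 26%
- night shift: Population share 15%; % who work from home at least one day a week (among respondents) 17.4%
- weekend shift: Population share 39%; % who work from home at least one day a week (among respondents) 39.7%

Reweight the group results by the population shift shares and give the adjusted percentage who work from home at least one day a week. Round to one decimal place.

32.0%

Each cell contributes population-share × respondent value:
  day shift: 0.09 × 47.7 = 4.293
  evening shift: 0.37 × 26 = 9.62
  night shift: 0.15 × 17.4 = 2.61
  weekend shift: 0.39 × 39.7 = 15.483
Post-stratified estimate = 32.006 → 32.0%.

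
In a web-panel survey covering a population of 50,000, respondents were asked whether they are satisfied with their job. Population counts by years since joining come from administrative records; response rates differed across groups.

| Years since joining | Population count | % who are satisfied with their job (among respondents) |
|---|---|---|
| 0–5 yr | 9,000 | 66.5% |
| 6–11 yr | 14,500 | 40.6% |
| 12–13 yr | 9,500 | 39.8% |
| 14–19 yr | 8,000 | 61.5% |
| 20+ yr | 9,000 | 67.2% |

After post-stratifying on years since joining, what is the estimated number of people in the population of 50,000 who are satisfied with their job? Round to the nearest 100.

26,600

Estimated count per cell = population count × respondent percentage:
  0–5 yr: 9,000 × 66.5% = 5985
  6–11 yr: 14,500 × 40.6% = 5887
  12–13 yr: 9,500 × 39.8% = 3781
  14–19 yr: 8,000 × 61.5% = 4920
  20+ yr: 9,000 × 67.2% = 6048
Estimated total = 26,621 → 26,600.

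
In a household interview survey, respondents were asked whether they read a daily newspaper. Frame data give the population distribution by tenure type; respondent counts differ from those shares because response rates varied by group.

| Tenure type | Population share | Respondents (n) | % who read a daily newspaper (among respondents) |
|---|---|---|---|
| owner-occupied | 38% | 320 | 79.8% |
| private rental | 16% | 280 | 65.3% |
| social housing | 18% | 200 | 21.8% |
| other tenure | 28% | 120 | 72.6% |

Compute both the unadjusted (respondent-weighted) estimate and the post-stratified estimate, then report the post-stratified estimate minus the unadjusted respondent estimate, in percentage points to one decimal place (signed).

+3.2 percentage points

Naive respondent-only estimate (weights = respondent counts):
  (320/920)×79.8 + (280/920)×65.3 + (200/920)×21.8 + (120/920)×72.6 = 61.8391%
Post-stratifying to population shares instead:
  0.38×79.8 + 0.16×65.3 + 0.18×21.8 + 0.28×72.6 = 65.024%
Difference = 65.024 − 61.8391 = 3.1849 pp.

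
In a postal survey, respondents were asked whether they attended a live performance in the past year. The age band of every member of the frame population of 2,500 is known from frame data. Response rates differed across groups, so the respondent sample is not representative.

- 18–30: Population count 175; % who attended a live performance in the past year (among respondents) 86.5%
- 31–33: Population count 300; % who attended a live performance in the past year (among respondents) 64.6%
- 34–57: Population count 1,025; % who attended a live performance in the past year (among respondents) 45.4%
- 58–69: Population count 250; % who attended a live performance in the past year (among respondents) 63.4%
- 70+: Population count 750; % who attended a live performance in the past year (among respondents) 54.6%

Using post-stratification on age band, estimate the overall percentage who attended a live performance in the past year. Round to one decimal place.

55.1%

Reweight to the known age band distribution:
  18–30: (175/2,500) × 86.5 = 6.055
  31–33: (300/2,500) × 64.6 = 7.752
  34–57: (1,025/2,500) × 45.4 = 18.614
  58–69: (250/2,500) × 63.4 = 6.34
  70+: (750/2,500) × 54.6 = 16.38
Post-stratified estimate = 55.141 → 55.1%.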